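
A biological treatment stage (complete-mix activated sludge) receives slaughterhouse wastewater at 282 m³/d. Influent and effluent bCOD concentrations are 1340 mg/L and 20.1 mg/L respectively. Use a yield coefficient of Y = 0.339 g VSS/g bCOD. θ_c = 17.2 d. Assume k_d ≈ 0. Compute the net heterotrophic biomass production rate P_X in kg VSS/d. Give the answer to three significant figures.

P_X ≈ 126 kg VSS/d

Since k_d ≈ 0, Y_obs = Y = 0.339 g VSS/g bCOD.
ΔS = 1340 − 20.1 = 1320 mg/L, so the substrate removal rate is 282 × 1320/1000 = 372.2 kg bCOD/d.
Net biomass production P_X = Y_obs × Q·(S₀ − S) = 0.3390 × 372.2 = 126.2 kg VSS/d.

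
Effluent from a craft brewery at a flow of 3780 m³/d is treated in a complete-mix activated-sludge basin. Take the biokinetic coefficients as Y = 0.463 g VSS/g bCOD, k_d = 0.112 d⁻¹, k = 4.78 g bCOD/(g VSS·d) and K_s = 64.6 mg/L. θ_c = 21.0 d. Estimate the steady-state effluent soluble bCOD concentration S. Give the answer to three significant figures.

S ≈ 5.02 mg/L

From the Monod/SRT balance for a CMAS, S = K_s·(1+k_d θ_c)/[θ_c·(Y k − k_d) − 1] = 64.6 × (1 + 0.112 × 21.0) / [21.0 × (0.463 × 4.78 − 0.112) − 1] = 216.5 / 43.12 = 5.021 mg/L.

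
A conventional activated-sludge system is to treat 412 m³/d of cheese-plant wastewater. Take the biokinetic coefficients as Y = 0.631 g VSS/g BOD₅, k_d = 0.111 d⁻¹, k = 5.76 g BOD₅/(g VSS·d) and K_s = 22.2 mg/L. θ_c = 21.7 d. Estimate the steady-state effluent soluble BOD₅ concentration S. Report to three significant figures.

For a completely mixed reactor with recycle the Lawrence–McCarty relation gives S = K_s·(1 + k_d·θ_c) / [θ_c·(Y·k − k_d) − 1] = 22.2 × (1 + 0.111 × 21.7) / [21.7 × (0.631 × 5.76 − 0.111) − 1] = 75.67 / 75.46 = 1.003 mg/L.

S ≈ 1.00 mg/L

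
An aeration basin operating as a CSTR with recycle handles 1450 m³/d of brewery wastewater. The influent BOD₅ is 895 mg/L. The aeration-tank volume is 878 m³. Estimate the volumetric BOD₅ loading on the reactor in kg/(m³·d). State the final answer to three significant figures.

L_v ≈ 1.48 kg BOD₅/(m³·d)

Applied BOD₅ load per unit volume = Q·S₀/V = (1450 × 895/1000)/878.0 = 1.478 kg BOD₅·m⁻³·d⁻¹.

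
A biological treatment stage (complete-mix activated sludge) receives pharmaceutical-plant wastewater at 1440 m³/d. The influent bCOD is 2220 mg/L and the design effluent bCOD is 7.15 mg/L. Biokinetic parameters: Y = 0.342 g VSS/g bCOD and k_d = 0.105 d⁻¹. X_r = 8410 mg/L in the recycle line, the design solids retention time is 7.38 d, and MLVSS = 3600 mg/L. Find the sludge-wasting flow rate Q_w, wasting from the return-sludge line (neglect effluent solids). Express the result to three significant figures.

Rearranging the biomass balance for a CMAS with decay, V = Y·Q·ΔS·θ_c / [X·(1+k_d θ_c)] = 0.342 × 1440 × (2220 − 7.15) × 7.38 / [3600 × (1 + 0.105 × 7.38)] = 8.04×10^6 / 6390 = 1259 m³.
Wasting from the return line (neglecting effluent solids): Q_w = V·X / (θ_c·X_r) = 1259 × 3600 / (7.38 × 8410) = 73.01 m³/d.

Q_w ≈ 73.0 m³/d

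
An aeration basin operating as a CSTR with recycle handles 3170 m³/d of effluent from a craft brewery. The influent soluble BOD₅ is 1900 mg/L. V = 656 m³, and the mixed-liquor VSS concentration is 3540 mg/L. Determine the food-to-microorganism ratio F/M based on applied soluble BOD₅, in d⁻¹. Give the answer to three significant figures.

F/M = applied load / biomass = Q·S₀/(V·X) = 3170 × 1900 / (656.0 × 3540) = 2.594 d⁻¹.

F/M ≈ 2.59 d⁻¹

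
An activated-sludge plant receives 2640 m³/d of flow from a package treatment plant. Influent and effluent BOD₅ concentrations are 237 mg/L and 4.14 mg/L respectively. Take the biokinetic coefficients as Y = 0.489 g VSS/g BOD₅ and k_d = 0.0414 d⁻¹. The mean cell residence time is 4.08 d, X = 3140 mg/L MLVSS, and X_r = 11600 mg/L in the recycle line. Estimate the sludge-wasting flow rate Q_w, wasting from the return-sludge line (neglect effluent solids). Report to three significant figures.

Q_w ≈ 22.2 m³/d

Steady-state biomass mass balance: V·X·(1 + k_d·θ_c) = Y·Q·(S₀ − S)·θ_c, so V = 0.489 × 2640 × (237 − 4.14) × 4.08 / [3140 × (1 + 0.0414 × 4.08)] = 1.23×10^6 / 3670 = 334.2 m³.
Q_w = (V·X)/(θ_c X_r) = 334.2 × 3140 / (4.08 × 11600) = 22.17 m³/d.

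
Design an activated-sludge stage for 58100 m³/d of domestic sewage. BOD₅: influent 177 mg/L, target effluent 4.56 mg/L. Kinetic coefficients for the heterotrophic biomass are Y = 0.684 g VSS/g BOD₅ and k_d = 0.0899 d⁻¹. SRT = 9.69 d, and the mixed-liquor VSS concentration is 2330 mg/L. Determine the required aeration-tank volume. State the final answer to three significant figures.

V ≈ 15200 m³

Steady-state biomass mass balance: V·X·(1 + k_d·θ_c) = Y·Q·(S₀ − S)·θ_c, so V = 0.684 × 58100 × (177 − 4.56) × 9.69 / [2330 × (1 + 0.0899 × 9.69)] = 6.64×10^7 / 4360 = 15231 m³.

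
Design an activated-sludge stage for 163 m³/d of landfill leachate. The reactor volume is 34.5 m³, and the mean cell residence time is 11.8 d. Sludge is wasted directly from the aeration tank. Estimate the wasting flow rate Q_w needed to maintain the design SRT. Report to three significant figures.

For wasting at MLVSS concentration, Q_w = V/θ_c = 34.50/11.8 = 2.924 m³/d.

Q_w ≈ 2.92 m³/d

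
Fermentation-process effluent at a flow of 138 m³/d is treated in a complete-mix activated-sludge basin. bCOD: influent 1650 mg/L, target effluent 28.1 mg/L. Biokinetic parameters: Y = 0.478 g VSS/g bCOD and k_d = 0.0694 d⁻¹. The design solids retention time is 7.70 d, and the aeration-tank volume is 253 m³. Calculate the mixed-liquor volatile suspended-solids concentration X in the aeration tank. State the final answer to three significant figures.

From V·X·(1 + k_d·θ_c) = Y·Q·(S₀ − S)·θ_c: X = 0.478 × 138 × (1650 − 28.1) × 7.70 / [253 × (1 + 0.0694 × 7.70)] = 2122 mg/L.

X ≈ 2120 mg/L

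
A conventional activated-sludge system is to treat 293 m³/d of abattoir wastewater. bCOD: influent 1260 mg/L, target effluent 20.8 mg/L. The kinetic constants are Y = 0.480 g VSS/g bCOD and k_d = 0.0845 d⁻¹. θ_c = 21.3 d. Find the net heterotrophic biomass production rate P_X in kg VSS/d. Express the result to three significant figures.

Correct the yield for decay: Y_obs = Y/(1 + k_d θ_c) = 0.480 / (1 + 0.0845 × 21.3) = 0.480 / 2.800 = 0.1714.
ΔS = 1260 − 20.8 = 1239 mg/L, so the substrate removal rate is 293 × 1239/1000 = 363.1 kg bCOD/d.
So the net sludge growth is P_X = 0.1714 × 363.1 = 62.25 kg VSS/d.

P_X ≈ 62.2 kg VSS/d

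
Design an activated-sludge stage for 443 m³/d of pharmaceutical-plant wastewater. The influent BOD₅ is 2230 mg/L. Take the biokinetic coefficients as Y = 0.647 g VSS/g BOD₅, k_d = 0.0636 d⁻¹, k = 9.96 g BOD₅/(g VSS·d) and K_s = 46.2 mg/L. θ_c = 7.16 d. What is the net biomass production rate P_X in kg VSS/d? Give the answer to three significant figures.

P_X ≈ 439 kg VSS/d

For a completely mixed reactor with recycle the Lawrence–McCarty relation gives S = K_s·(1 + k_d·θ_c) / [θ_c·(Y·k − k_d) − 1] = 46.2 × (1 + 0.0636 × 7.16) / [7.16 × (0.647 × 9.96 − 0.0636) − 1] = 67.24 / 44.68 = 1.505 mg/L.
Observed yield with endogenous decay: Y_obs = Y / (1 + k_d·θ_c) = 0.647 / (1 + 0.0636 × 7.16) = 0.647 / 1.455 = 0.4446 g VSS/g BOD₅.
Mass of BOD₅ removed per day: Q(S₀ − S) = 443 × 2228 g/m³ = 987.2 kg/d.
P_X = Y_obs · Q(S₀ − S) = 0.4446 × 987.2 = 438.9 kg VSS/d.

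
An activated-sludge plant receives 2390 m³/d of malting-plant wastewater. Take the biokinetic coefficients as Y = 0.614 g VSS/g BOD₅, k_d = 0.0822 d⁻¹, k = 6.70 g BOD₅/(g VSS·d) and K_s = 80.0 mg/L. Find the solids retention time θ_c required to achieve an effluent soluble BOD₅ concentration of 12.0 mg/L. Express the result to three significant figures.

From 1/θ_c = Y·k·S/(K_s + S) − k_d: Y·k·S/(K_s+S) = 0.614 × 6.70 × 12.0 / (80.0 + 12.0) = 0.5366 d⁻¹.
1/θ_c = 0.5366 − 0.0822 = 0.4544 d⁻¹, so θ_c = 2.201 d.

θ_c ≈ 2.20 d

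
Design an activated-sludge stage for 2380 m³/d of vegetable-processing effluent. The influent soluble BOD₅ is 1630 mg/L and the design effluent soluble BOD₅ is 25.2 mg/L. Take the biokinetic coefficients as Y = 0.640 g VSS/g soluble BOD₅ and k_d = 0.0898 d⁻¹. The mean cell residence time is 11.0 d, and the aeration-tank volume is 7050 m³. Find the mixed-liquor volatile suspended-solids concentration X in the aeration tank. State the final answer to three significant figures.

Solving the biomass balance for X: X = Y Q (S₀−S) θ_c / [V (1+k_d θ_c)] = 0.640 × 2380 × (1630 − 25.2) × 11.0 / [7050 × (1 + 0.0898 × 11.0)] = 1919 mg/L.

X ≈ 1920 mg/L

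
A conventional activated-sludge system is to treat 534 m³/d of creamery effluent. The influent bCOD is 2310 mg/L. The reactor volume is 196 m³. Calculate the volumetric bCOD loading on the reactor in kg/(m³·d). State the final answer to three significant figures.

L_v ≈ 6.29 kg bCOD/(m³·d)

L_v = Q S₀ / V = 534 × 2310 × 10⁻³ / 196.0 = 6.294 kg/(m³·d).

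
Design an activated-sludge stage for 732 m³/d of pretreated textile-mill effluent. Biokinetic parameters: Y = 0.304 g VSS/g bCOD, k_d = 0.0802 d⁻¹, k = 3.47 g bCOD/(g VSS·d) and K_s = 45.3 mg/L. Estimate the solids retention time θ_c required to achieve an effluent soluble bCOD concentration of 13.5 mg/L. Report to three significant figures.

At the target effluent, Y k S/(K_s+S) = 0.304×3.47×13.5/58.80 = 0.2422 d⁻¹.
Then 1/θ_c = μ − k_d = 0.2422 − 0.0802 = 0.1620 d⁻¹, giving θ_c = 6.173 d.

θ_c ≈ 6.17 d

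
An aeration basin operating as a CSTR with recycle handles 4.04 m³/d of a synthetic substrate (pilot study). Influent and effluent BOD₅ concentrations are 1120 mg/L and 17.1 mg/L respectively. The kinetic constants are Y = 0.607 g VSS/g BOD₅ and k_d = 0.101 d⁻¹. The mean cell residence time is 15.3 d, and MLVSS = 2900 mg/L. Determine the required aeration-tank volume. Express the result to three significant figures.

From the SRT design equation V = Y Q (S₀−S) θ_c / [X (1 + k_d θ_c)] = 0.607 × 4.04 × (1120 − 17.1) × 15.3 / [2900 × (1 + 0.101 × 15.3)] = 4.14×10^4 / 7381 = 5.606 m³.

V ≈ 5.61 m³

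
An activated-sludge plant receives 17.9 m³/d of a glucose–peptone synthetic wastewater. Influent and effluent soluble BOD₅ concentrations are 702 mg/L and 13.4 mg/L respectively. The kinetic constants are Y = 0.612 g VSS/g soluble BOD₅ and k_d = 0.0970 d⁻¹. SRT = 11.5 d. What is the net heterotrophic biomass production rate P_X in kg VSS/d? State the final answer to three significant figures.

Y_obs = Y / (1 + k_d θ_c) = 0.612 / (1 + 0.0970 × 11.5) = 0.612 / 2.115 = 0.2893.
Substrate removed = Q·(S₀ − S) = 17.9 m³/d × (702 − 13.4) g/m³ = 1.23×10^4 g/d = 12.33 kg/d.
So the net sludge growth is P_X = 0.2893 × 12.33 = 3.566 kg VSS/d.

P_X ≈ 3.57 kg VSS/d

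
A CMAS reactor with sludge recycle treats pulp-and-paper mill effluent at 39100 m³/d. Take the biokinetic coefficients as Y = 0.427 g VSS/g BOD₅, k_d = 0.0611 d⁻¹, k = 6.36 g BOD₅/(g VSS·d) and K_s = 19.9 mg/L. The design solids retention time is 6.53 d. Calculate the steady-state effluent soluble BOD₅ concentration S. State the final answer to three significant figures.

S ≈ 1.70 mg/L

From the Monod/SRT balance for a CMAS, S = K_s·(1+k_d θ_c)/[θ_c·(Y k − k_d) − 1] = 19.9 × (1 + 0.0611 × 6.53) / [6.53 × (0.427 × 6.36 − 0.0611) − 1] = 27.84 / 16.33 = 1.704 mg/L.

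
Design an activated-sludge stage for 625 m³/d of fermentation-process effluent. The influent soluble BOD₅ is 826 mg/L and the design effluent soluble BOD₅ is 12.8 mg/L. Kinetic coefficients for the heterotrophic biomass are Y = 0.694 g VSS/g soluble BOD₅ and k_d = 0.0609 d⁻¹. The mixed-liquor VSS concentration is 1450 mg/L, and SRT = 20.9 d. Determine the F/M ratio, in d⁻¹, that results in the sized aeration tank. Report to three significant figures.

F/M ≈ 0.159 d⁻¹

From the SRT design equation V = Y Q (S₀−S) θ_c / [X (1 + k_d θ_c)] = 0.694 × 625 × (826 − 12.8) × 20.9 / [1450 × (1 + 0.0609 × 20.9)] = 7.37×10^6 / 3296 = 2237 m³.
Food-to-microorganism ratio F/M = Q S₀ / (V X) = 625 × 826 / (2237 × 1450) = 0.1592 d⁻¹.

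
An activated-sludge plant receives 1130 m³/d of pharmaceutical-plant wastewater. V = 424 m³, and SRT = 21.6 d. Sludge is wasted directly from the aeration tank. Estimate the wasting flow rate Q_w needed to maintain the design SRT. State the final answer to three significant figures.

Wasting from the aeration tank: Q_w = V / θ_c = 424.0 / 21.6 = 19.63 m³/d.

Q_w ≈ 19.6 m³/d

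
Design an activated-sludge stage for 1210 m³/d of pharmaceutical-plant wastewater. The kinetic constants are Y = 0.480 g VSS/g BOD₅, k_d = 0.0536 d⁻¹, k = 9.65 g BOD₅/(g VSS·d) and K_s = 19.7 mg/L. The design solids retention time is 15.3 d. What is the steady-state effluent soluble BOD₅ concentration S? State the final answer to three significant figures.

S ≈ 0.519 mg/L

Effluent substrate depends only on kinetics and SRT: S = K_s(1 + k_d θ_c) / [θ_c(Yk − k_d) − 1] = 19.7 × (1 + 0.0536 × 15.3) / [15.3 × (0.480 × 9.65 − 0.0536) − 1] = 35.86 / 69.05 = 0.5193 mg/L.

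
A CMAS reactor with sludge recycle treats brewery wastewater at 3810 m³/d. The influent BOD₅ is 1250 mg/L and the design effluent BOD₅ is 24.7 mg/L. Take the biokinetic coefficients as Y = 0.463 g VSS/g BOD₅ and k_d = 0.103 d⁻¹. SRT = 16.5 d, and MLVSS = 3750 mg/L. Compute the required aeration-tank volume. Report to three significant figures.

Steady-state biomass mass balance: V·X·(1 + k_d·θ_c) = Y·Q·(S₀ − S)·θ_c, so V = 0.463 × 3810 × (1250 − 24.7) × 16.5 / [3750 × (1 + 0.103 × 16.5)] = 3.57×10^7 / 10123 = 3523 m³.

V ≈ 3520 m³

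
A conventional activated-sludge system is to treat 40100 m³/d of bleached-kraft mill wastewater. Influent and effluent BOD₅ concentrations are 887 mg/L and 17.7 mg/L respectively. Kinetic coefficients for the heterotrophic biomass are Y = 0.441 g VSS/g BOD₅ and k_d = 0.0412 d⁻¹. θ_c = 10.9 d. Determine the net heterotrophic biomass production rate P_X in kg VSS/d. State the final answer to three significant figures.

The observed yield is Y_obs = Y/(1 + k_d·θ_c) = 0.441 / (1 + 0.0412 × 10.9) = 0.441 / 1.449 = 0.3043 g VSS per g BOD₅ removed.
Substrate removed = Q·(S₀ − S) = 40100 m³/d × (887 − 17.7) g/m³ = 3.49×10^7 g/d = 34859 kg/d.
P_X = Y_obs · Q(S₀ − S) = 0.3043 × 34859 = 10609 kg VSS/d.

P_X ≈ 10600 kg VSS/d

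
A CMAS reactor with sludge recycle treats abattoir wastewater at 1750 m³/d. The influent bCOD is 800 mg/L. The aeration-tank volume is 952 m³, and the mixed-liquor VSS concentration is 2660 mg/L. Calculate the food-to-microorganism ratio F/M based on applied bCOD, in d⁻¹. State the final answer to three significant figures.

F/M ≈ 0.553 d⁻¹

F/M = applied load / biomass = Q·S₀/(V·X) = 1750 × 800 / (952.0 × 2660) = 0.5529 d⁻¹.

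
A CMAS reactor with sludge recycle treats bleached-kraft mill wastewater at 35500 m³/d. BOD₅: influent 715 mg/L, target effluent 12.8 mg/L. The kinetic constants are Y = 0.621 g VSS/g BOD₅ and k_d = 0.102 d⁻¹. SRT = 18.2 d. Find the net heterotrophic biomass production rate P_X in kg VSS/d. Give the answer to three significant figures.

Correct the yield for decay: Y_obs = Y/(1 + k_d θ_c) = 0.621 / (1 + 0.102 × 18.2) = 0.621 / 2.856 = 0.2174.
Mass of BOD₅ removed per day: Q(S₀ − S) = 35500 × 702.2 g/m³ = 24928 kg/d.
So the net sludge growth is P_X = 0.2174 × 24928 = 5420 kg VSS/d.

P_X ≈ 5420 kg VSS/d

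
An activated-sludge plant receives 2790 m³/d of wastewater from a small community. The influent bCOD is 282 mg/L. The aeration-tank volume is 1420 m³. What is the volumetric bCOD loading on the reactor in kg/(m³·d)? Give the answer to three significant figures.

L_v ≈ 0.554 kg bCOD/(m³·d)

Volumetric loading L_v = Q·S₀ / V = 2790 × 282 g/m³ / 1420 m³ = 554.1 g/(m³·d) = 0.5541 kg bCOD/(m³·d).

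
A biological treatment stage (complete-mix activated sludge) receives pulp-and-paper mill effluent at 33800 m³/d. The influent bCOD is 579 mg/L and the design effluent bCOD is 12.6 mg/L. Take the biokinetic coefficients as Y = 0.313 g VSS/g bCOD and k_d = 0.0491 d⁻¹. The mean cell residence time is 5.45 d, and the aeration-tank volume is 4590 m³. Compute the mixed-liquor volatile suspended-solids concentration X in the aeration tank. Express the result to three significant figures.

X = Y·Q·ΔS·θ_c / [V·(1 + k_d θ_c)] = 0.313 × 33800 × (579 − 12.6) × 5.45 / [4590 × (1 + 0.0491 × 5.45)] = 5613 mg/L.

X ≈ 5610 mg/L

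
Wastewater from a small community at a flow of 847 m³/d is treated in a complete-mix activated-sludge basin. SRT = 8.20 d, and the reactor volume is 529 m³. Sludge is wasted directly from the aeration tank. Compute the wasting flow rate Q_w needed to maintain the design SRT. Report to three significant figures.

Q_w ≈ 64.5 m³/d

For wasting at MLVSS concentration, Q_w = V/θ_c = 529.0/8.20 = 64.51 m³/d.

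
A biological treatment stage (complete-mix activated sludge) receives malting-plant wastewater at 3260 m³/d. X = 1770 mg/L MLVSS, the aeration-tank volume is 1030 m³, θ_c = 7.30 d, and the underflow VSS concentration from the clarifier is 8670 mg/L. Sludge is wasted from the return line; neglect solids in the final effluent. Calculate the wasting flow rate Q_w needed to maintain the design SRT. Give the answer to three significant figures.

Q_w ≈ 28.8 m³/d

θ_c = V·X/(Q_w·X_r) when wasting from the recycle, so Q_w = V·X/(θ_c·X_r) = 1030 × 1770 / (7.30 × 8670) = 28.81 m³/d.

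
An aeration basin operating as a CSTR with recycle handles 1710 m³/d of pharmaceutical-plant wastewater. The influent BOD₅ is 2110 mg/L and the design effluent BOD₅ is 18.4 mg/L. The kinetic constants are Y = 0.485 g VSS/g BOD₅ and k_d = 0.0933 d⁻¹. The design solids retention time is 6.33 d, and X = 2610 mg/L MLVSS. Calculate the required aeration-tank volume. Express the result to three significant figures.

Steady-state biomass mass balance: V·X·(1 + k_d·θ_c) = Y·Q·(S₀ − S)·θ_c, so V = 0.485 × 1710 × (2110 − 18.4) × 6.33 / [2610 × (1 + 0.0933 × 6.33)] = 1.1×10^7 / 4151 = 2645 m³.

V ≈ 2640 m³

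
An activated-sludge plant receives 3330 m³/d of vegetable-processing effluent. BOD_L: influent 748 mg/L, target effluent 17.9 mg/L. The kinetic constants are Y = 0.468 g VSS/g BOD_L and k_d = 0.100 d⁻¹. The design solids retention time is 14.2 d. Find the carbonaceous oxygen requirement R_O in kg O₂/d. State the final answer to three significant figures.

R_O ≈ 1760 kg O₂/d

The observed yield is Y_obs = Y/(1 + k_d·θ_c) = 0.468 / (1 + 0.100 × 14.2) = 0.468 / 2.420 = 0.1934 g VSS per g BOD_L removed.
ΔS = 748 − 17.9 = 730.1 mg/L, so the substrate removal rate is 3330 × 730.1/1000 = 2431 kg BOD_L/d.
P_X = Y_obs·Q·(S₀ − S) = 0.1934 × 2431 = 470.2 kg VSS/d.
Carbonaceous O₂ demand = substrate oxidised − cell-mass equivalent = 2431 − 1.42 × 470.2 = 1764 kg O₂/d.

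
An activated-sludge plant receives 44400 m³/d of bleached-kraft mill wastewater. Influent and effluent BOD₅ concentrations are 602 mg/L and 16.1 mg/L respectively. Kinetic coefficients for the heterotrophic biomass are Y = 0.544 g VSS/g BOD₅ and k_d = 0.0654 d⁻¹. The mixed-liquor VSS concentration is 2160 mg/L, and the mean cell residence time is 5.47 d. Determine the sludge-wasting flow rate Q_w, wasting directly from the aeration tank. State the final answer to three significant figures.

Q_w ≈ 4830 m³/d

Rearranging the biomass balance for a CMAS with decay, V = Y·Q·ΔS·θ_c / [X·(1+k_d θ_c)] = 0.544 × 44400 × (602 − 16.1) × 5.47 / [2160 × (1 + 0.0654 × 5.47)] = 7.74×10^7 / 2933 = 26395 m³.
With mixed-liquor wasting, θ_c = V/Q_w, so Q_w = V/θ_c = 26395/5.47 = 4825 m³/d.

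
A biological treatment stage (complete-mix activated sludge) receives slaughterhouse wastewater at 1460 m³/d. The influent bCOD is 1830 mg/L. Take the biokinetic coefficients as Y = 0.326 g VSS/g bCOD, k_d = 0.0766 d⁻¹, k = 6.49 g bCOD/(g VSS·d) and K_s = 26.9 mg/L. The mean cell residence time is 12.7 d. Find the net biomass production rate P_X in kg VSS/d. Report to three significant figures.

From the Monod/SRT balance for a CMAS, S = K_s·(1+k_d θ_c)/[θ_c·(Y k − k_d) − 1] = 26.9 × (1 + 0.0766 × 12.7) / [12.7 × (0.326 × 6.49 − 0.0766) − 1] = 53.07 / 24.90 = 2.132 mg/L.
Observed yield with endogenous decay: Y_obs = Y / (1 + k_d·θ_c) = 0.326 / (1 + 0.0766 × 12.7) = 0.326 / 1.973 = 0.1652 g VSS/g bCOD.
Mass of bCOD removed per day: Q(S₀ − S) = 1460 × 1828 g/m³ = 2669 kg/d.
Net biomass production P_X = Y_obs × Q·(S₀ − S) = 0.1652 × 2669 = 441.0 kg VSS/d.

P_X ≈ 441 kg VSS/d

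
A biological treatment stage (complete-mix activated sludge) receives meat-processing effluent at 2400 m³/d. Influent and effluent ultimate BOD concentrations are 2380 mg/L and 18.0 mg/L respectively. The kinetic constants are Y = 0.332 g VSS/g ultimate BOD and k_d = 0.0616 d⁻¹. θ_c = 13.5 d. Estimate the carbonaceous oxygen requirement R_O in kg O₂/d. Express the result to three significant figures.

The observed yield is Y_obs = Y/(1 + k_d·θ_c) = 0.332 / (1 + 0.0616 × 13.5) = 0.332 / 1.832 = 0.1813 g VSS per g ultimate BOD removed.
Q·(S₀ − S) = 2400 × (2380 − 18.0) × 10⁻³ = 5669 kg/d removed.
P_X = Y_obs·Q·(S₀ − S) = 0.1813 × 5669 = 1028 kg VSS/d.
Carbonaceous O₂ demand = substrate oxidised − cell-mass equivalent = 5669 − 1.42 × 1028 = 4210 kg O₂/d.

R_O ≈ 4210 kg O₂/d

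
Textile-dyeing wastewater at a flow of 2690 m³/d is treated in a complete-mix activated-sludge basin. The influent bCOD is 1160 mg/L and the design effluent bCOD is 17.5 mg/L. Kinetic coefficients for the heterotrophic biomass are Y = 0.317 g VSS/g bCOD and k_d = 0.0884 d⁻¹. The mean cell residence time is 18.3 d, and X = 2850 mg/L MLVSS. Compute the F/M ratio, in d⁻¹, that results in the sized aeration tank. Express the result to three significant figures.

F/M ≈ 0.458 d⁻¹

Steady-state biomass mass balance: V·X·(1 + k_d·θ_c) = Y·Q·(S₀ − S)·θ_c, so V = 0.317 × 2690 × (1160 − 17.5) × 18.3 / [2850 × (1 + 0.0884 × 18.3)] = 1.78×10^7 / 7461 = 2390 m³.
F/M = Q·S₀ / (V·X) = 2690 × 1160 / (2390 × 2850) = 0.4582 g bCOD·(g VSS·d)⁻¹.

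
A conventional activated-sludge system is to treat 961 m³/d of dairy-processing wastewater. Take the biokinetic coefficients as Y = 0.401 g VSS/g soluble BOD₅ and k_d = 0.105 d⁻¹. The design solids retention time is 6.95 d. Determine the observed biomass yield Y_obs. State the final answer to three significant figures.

Y_obs ≈ 0.232 g VSS/g soluble BOD₅

Y_obs = Y / (1 + k_d θ_c) = 0.401 / (1 + 0.105 × 6.95) = 0.401 / 1.730 = 0.2318.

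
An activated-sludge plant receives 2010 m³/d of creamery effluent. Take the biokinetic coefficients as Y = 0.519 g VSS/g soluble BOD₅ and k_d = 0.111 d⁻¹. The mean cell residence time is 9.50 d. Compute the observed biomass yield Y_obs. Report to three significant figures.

Correct the yield for decay: Y_obs = Y/(1 + k_d θ_c) = 0.519 / (1 + 0.111 × 9.50) = 0.519 / 2.054 = 0.2526.

Y_obs ≈ 0.253 g VSS/g soluble BOD₅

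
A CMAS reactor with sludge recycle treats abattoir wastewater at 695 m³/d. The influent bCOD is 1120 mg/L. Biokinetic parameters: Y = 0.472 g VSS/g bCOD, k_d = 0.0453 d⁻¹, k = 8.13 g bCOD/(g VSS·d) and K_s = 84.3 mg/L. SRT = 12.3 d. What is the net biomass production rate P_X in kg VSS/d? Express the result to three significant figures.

P_X ≈ 235 kg VSS/d

Effluent substrate depends only on kinetics and SRT: S = K_s(1 + k_d θ_c) / [θ_c(Yk − k_d) − 1] = 84.3 × (1 + 0.0453 × 12.3) / [12.3 × (0.472 × 8.13 − 0.0453) − 1] = 131.3 / 45.64 = 2.876 mg/L.
The observed yield is Y_obs = Y/(1 + k_d·θ_c) = 0.472 / (1 + 0.0453 × 12.3) = 0.472 / 1.557 = 0.3031 g VSS per g bCOD removed.
ΔS = 1120 − 2.88 = 1117 mg/L, so the substrate removal rate is 695 × 1117/1000 = 776.4 kg bCOD/d.
Biomass produced: P_X = Y_obs·Q·ΔS = 0.3031 × 776.4 ≈ 235.3 kg VSS/d.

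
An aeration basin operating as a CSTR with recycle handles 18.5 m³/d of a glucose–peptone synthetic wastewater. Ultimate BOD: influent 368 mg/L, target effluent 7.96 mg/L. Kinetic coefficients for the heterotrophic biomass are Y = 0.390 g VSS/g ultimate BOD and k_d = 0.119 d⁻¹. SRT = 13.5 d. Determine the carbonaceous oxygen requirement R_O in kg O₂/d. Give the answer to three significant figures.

Correct the yield for decay: Y_obs = Y/(1 + k_d θ_c) = 0.390 / (1 + 0.119 × 13.5) = 0.390 / 2.607 = 0.1496.
Mass of ultimate BOD removed per day: Q(S₀ − S) = 18.5 × 360.0 g/m³ = 6.661 kg/d.
Biomass synthesised: P_X = Y_obs × 6.661 = 0.9966 kg VSS/d.
R_O = Q·ΔS − 1.42 P_X = 6.661 − 1.415 = 5.246 kg O₂/d.

R_O ≈ 5.25 kg O₂/d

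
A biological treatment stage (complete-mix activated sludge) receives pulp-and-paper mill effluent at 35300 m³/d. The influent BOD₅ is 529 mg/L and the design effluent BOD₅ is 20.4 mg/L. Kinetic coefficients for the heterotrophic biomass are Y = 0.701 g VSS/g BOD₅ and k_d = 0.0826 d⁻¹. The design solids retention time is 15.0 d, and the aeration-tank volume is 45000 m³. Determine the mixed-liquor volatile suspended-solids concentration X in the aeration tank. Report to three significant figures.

X ≈ 1870 mg/L

X = Y·Q·ΔS·θ_c / [V·(1 + k_d θ_c)] = 0.701 × 35300 × (529 − 20.4) × 15.0 / [45000 × (1 + 0.0826 × 15.0)] = 1874 mg/L.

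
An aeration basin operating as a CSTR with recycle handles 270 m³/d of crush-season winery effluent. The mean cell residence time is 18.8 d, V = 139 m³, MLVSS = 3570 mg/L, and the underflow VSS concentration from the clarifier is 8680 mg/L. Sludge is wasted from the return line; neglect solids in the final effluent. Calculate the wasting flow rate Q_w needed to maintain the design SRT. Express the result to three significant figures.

Q_w ≈ 3.04 m³/d

Q_w = (V·X)/(θ_c X_r) = 139.0 × 3570 / (18.8 × 8680) = 3.041 m³/d.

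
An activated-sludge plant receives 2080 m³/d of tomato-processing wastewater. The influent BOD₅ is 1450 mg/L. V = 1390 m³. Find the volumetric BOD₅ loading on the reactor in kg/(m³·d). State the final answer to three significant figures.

L_v ≈ 2.17 kg BOD₅/(m³·d)

Volumetric loading L_v = Q·S₀ / V = 2080 × 1450 g/m³ / 1390 m³ = 2170 g/(m³·d) = 2.170 kg BOD₅/(m³·d).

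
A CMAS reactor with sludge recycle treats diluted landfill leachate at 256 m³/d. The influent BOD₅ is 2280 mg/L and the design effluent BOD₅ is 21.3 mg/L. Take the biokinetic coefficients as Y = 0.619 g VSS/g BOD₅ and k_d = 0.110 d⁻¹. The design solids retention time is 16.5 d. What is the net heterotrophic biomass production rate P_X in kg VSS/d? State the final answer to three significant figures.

Y_obs = Y / (1 + k_d θ_c) = 0.619 / (1 + 0.110 × 16.5) = 0.619 / 2.815 = 0.2199.
ΔS = 2280 − 21.3 = 2259 mg/L, so the substrate removal rate is 256 × 2259/1000 = 578.2 kg BOD₅/d.
Net biomass production P_X = Y_obs × Q·(S₀ − S) = 0.2199 × 578.2 = 127.1 kg VSS/d.

P_X ≈ 127 kg VSS/d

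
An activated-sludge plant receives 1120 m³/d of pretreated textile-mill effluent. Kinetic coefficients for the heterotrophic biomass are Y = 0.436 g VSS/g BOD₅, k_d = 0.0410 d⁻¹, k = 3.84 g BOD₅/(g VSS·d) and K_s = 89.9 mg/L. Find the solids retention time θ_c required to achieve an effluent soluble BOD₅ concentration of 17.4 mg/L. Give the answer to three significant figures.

θ_c ≈ 4.34 d

Specific growth rate at S = 17.4 mg/L: μ = YkS/(K_s+S) = 0.436·3.84·17.4/(89.9+17.4) = 0.2715 d⁻¹.
1/θ_c = 0.2715 − 0.0410 = 0.2305 d⁻¹, so θ_c = 4.338 d.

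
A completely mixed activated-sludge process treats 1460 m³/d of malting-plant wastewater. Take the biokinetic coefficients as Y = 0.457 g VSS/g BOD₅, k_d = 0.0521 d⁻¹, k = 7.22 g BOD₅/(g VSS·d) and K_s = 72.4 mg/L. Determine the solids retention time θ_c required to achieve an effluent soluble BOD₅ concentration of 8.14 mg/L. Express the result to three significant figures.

From 1/θ_c = Y·k·S/(K_s + S) − k_d: Y·k·S/(K_s+S) = 0.457 × 7.22 × 8.14 / (72.4 + 8.14) = 0.3335 d⁻¹.
1/θ_c = 0.3335 − 0.0521 = 0.2814 d⁻¹, so θ_c = 3.554 d.

θ_c ≈ 3.55 d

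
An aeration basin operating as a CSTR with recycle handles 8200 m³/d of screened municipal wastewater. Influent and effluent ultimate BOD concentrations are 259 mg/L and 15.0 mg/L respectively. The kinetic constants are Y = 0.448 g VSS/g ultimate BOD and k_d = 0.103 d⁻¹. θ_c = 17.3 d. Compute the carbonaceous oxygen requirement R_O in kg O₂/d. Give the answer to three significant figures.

R_O ≈ 1540 kg O₂/d

Observed yield with endogenous decay: Y_obs = Y / (1 + k_d·θ_c) = 0.448 / (1 + 0.103 × 17.3) = 0.448 / 2.782 = 0.1610 g VSS/g ultimate BOD.
Mass of ultimate BOD removed per day: Q(S₀ − S) = 8200 × 244.0 g/m³ = 2001 kg/d.
Net sludge production P_X = 0.1610 × 2001 = 322.2 kg VSS/d.
R_O = Q·ΔS − 1.42 P_X = 2001 − 457.5 = 1543 kg O₂/d.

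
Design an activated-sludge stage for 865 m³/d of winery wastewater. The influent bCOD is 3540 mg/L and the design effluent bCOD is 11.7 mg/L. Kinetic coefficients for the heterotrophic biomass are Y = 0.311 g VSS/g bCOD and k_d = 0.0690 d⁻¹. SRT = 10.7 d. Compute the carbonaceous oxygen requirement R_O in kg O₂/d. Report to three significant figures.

Observed yield with endogenous decay: Y_obs = Y / (1 + k_d·θ_c) = 0.311 / (1 + 0.0690 × 10.7) = 0.311 / 1.738 = 0.1789 g VSS/g bCOD.
Mass of bCOD removed per day: Q(S₀ − S) = 865 × 3528 g/m³ = 3052 kg/d.
Biomass synthesised: P_X = Y_obs × 3052 = 546.0 kg VSS/d.
Carbonaceous O₂ demand = substrate oxidised − cell-mass equivalent = 3052 − 1.42 × 546.0 = 2277 kg O₂/d.

R_O ≈ 2280 kg O₂/d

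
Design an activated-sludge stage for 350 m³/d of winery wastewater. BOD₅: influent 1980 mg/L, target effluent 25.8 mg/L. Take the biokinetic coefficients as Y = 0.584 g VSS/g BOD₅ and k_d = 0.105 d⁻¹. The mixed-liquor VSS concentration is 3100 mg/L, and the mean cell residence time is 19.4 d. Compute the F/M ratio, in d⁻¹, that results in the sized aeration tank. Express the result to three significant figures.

Rearranging the biomass balance for a CMAS with decay, V = Y·Q·ΔS·θ_c / [X·(1+k_d θ_c)] = 0.584 × 350 × (1980 − 25.8) × 19.4 / [3100 × (1 + 0.105 × 19.4)] = 7.75×10^6 / 9415 = 823.1 m³.
F/M = Q·S₀ / (V·X) = 350 × 1980 / (823.1 × 3100) = 0.2716 g BOD₅·(g VSS·d)⁻¹.

F/M ≈ 0.272 d⁻¹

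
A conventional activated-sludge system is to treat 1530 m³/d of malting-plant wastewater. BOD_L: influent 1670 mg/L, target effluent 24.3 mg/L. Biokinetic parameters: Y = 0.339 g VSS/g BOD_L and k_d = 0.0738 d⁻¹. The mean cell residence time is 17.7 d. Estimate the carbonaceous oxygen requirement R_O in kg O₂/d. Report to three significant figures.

R_O ≈ 1990 kg O₂/d

Correct the yield for decay: Y_obs = Y/(1 + k_d θ_c) = 0.339 / (1 + 0.0738 × 17.7) = 0.339 / 2.306 = 0.1470.
Mass of BOD_L removed per day: Q(S₀ − S) = 1530 × 1646 g/m³ = 2518 kg/d.
P_X = Y_obs·Q·(S₀ − S) = 0.1470 × 2518 = 370.1 kg VSS/d.
Carbonaceous O₂ demand = substrate oxidised − cell-mass equivalent = 2518 − 1.42 × 370.1 = 1992 kg O₂/d.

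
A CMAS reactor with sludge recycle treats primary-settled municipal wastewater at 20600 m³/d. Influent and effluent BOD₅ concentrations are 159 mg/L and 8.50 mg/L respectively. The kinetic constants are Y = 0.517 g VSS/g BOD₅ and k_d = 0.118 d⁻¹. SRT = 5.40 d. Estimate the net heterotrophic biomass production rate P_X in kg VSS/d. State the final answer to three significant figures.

P_X ≈ 979 kg VSS/d

Observed yield with endogenous decay: Y_obs = Y / (1 + k_d·θ_c) = 0.517 / (1 + 0.118 × 5.40) = 0.517 / 1.637 = 0.3158 g VSS/g BOD₅.
ΔS = 159 − 8.50 = 150.5 mg/L, so the substrate removal rate is 20600 × 150.5/1000 = 3100 kg BOD₅/d.
Biomass produced: P_X = Y_obs·Q·ΔS = 0.3158 × 3100 ≈ 979.0 kg VSS/d.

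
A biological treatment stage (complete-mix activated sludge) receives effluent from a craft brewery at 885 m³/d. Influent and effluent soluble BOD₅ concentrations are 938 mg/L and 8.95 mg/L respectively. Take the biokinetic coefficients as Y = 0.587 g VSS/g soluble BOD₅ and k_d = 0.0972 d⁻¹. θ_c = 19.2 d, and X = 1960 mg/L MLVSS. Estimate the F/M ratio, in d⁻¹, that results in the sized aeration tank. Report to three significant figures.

From the SRT design equation V = Y Q (S₀−S) θ_c / [X (1 + k_d θ_c)] = 0.587 × 885 × (938 − 8.95) × 19.2 / [1960 × (1 + 0.0972 × 19.2)] = 9.27×10^6 / 5618 = 1650 m³.
F/M = Q·S₀ / (V·X) = 885 × 938 / (1650 × 1960) = 0.2568 g soluble BOD₅·(g VSS·d)⁻¹.

F/M ≈ 0.257 d⁻¹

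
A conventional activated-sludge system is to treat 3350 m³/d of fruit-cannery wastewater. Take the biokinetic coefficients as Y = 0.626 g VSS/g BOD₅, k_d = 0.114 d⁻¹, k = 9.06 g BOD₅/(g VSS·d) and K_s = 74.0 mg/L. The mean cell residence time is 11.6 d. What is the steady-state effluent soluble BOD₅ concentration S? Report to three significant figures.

For a completely mixed reactor with recycle the Lawrence–McCarty relation gives S = K_s·(1 + k_d·θ_c) / [θ_c·(Y·k − k_d) − 1] = 74.0 × (1 + 0.114 × 11.6) / [11.6 × (0.626 × 9.06 − 0.114) − 1] = 171.9 / 63.47 = 2.708 mg/L.

S ≈ 2.71 mg/L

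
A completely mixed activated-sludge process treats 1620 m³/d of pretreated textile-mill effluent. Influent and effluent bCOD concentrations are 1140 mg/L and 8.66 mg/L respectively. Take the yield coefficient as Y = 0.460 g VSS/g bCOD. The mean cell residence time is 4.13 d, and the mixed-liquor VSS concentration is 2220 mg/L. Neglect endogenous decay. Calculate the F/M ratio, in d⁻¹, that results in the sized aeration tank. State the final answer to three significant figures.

F/M ≈ 0.530 d⁻¹

With k_d = 0 the design equation reduces to V = Y Q (S₀−S) θ_c / X = 0.460 × 1620 × (1140 − 8.66) × 4.13 / 2220 = 1568 m³.
Food-to-microorganism ratio F/M = Q S₀ / (V X) = 1620 × 1140 / (1568 × 2220) = 0.5304 d⁻¹.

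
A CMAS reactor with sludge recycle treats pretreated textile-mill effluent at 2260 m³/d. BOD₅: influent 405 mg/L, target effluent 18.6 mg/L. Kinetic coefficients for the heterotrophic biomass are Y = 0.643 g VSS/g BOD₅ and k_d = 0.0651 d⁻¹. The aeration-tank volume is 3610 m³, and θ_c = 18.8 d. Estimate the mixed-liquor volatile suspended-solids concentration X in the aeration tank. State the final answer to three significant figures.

X ≈ 1310 mg/L

X = Y·Q·ΔS·θ_c / [V·(1 + k_d θ_c)] = 0.643 × 2260 × (405 − 18.6) × 18.8 / [3610 × (1 + 0.0651 × 18.8)] = 1315 mg/L.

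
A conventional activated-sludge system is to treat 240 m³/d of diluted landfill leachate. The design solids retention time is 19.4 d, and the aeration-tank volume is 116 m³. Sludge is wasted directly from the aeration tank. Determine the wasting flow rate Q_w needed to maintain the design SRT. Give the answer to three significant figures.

Wasting from the aeration tank: Q_w = V / θ_c = 116.0 / 19.4 = 5.979 m³/d.

Q_w ≈ 5.98 m³/d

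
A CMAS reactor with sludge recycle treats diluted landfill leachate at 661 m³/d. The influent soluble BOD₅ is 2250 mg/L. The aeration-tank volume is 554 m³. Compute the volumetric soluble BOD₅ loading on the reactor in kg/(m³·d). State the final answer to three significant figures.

L_v ≈ 2.68 kg soluble BOD₅/(m³·d)

L_v = Q S₀ / V = 661 × 2250 × 10⁻³ / 554.0 = 2.685 kg/(m³·d).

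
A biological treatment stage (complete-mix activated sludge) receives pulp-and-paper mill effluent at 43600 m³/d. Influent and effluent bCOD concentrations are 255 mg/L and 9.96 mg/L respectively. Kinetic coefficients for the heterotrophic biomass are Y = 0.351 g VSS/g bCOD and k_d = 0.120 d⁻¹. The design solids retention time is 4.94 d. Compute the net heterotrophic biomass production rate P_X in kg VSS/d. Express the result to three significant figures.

P_X ≈ 2350 kg VSS/d

The observed yield is Y_obs = Y/(1 + k_d·θ_c) = 0.351 / (1 + 0.120 × 4.94) = 0.351 / 1.593 = 0.2204 g VSS per g bCOD removed.
Q·(S₀ − S) = 43600 × (255 − 9.96) × 10⁻³ = 10684 kg/d removed.
P_X = Y_obs · Q(S₀ − S) = 0.2204 × 10684 = 2354 kg VSS/d.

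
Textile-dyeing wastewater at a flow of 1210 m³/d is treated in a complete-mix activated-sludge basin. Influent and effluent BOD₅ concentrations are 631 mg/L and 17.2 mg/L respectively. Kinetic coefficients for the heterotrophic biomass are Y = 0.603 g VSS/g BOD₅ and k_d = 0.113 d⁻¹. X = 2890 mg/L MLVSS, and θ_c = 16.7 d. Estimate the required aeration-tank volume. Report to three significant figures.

V ≈ 896 m³

Steady-state biomass mass balance: V·X·(1 + k_d·θ_c) = Y·Q·(S₀ − S)·θ_c, so V = 0.603 × 1210 × (631 − 17.2) × 16.7 / [2890 × (1 + 0.113 × 16.7)] = 7.48×10^6 / 8344 = 896.4 m³.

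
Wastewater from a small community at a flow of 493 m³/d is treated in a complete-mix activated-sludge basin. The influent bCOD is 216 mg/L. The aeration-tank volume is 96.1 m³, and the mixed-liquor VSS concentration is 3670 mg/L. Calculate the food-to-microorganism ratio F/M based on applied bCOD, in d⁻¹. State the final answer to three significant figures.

F/M ≈ 0.302 d⁻¹

F/M = Q·S₀ / (V·X) = 493 × 216 / (96.10 × 3670) = 0.3019 g bCOD·(g VSS·d)⁻¹.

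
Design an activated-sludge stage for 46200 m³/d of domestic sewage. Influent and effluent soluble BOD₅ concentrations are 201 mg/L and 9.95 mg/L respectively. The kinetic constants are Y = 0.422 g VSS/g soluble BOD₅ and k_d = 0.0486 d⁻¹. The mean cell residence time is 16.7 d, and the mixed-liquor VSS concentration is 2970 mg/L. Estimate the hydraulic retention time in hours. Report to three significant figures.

τ ≈ 6.01 h

Steady-state biomass mass balance: V·X·(1 + k_d·θ_c) = Y·Q·(S₀ − S)·θ_c, so V = 0.422 × 46200 × (201 − 9.95) × 16.7 / [2970 × (1 + 0.0486 × 16.7)] = 6.22×10^7 / 5381 = 11561 m³.
τ = V/Q = 11561/46200 = 0.2502 d, or 6.006 h.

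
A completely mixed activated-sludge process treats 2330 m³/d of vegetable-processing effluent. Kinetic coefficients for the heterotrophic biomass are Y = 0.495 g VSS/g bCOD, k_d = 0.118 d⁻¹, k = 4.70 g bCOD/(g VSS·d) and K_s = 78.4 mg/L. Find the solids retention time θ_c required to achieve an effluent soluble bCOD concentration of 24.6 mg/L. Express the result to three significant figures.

From 1/θ_c = Y·k·S/(K_s + S) − k_d: Y·k·S/(K_s+S) = 0.495 × 4.70 × 24.6 / (78.4 + 24.6) = 0.5556 d⁻¹.
Then 1/θ_c = μ − k_d = 0.5556 − 0.118 = 0.4376 d⁻¹, giving θ_c = 2.285 d.

θ_c ≈ 2.28 d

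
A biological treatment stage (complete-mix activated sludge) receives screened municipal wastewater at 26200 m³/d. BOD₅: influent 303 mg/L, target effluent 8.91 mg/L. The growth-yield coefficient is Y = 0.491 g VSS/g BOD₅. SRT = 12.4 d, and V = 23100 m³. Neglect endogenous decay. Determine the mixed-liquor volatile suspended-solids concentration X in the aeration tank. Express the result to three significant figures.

X ≈ 2030 mg/L

X = Y·Q·ΔS·θ_c / V = 0.491 × 26200 × (303 − 8.91) × 12.4 / 23100 = 2031 mg/L.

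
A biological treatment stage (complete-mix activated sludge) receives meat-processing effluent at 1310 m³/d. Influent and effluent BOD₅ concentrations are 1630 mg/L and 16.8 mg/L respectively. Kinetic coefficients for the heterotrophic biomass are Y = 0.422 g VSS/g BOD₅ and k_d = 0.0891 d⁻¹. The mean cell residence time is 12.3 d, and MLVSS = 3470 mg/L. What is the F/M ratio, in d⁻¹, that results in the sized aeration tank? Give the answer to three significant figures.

Steady-state biomass mass balance: V·X·(1 + k_d·θ_c) = Y·Q·(S₀ − S)·θ_c, so V = 0.422 × 1310 × (1630 − 16.8) × 12.3 / [3470 × (1 + 0.0891 × 12.3)] = 1.1×10^7 / 7273 = 1508 m³.
F/M = Q·S₀ / (V·X) = 1310 × 1630 / (1508 × 3470) = 0.4080 g BOD₅·(g VSS·d)⁻¹.

F/M ≈ 0.408 d⁻¹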